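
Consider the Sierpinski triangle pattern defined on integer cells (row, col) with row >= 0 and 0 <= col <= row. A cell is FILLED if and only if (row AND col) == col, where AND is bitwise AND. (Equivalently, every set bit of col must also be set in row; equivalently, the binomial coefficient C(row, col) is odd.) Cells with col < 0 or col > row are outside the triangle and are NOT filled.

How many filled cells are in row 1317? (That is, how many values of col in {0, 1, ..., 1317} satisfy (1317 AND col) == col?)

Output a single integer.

Answer: 32

Derivation:
1317 in binary = 10100100101
popcount(1317) = number of 1-bits in 10100100101 = 5
A col c satisfies (1317 AND c) == c iff every set bit of c is also set in 1317; each of the 5 set bits of 1317 can independently be on or off in c.
count = 2^5 = 32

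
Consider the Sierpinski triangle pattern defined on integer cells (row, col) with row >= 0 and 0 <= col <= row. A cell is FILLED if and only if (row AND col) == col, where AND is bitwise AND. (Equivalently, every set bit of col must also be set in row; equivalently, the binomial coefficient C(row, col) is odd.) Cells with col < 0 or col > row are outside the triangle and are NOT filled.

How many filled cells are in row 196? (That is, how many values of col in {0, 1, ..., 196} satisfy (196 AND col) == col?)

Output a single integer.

196 in binary = 11000100
popcount(196) = number of 1-bits in 11000100 = 3
A col c satisfies (196 AND c) == c iff every set bit of c is also set in 196; each of the 3 set bits of 196 can independently be on or off in c.
count = 2^3 = 8

Answer: 8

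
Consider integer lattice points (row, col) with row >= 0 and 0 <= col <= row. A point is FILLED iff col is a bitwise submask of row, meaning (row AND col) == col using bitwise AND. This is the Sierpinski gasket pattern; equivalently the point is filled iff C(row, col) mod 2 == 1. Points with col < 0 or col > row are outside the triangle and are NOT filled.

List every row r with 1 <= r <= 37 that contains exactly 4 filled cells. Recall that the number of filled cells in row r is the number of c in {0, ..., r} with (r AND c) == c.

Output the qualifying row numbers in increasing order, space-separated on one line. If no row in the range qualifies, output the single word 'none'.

Row r has 2^popcount(r) filled cells, so we need popcount(r) = log2(4) = 2.
Scan r = 1..37 and keep those with exactly 2 one-bits:
r=1=1 popcount=1 -> skip
r=2=10 popcount=1 -> skip
r=3=11 popcount=2 -> KEEP
r=4=100 popcount=1 -> skip
r=5=101 popcount=2 -> KEEP
r=6=110 popcount=2 -> KEEP
r=7=111 popcount=3 -> skip
r=8=1000 popcount=1 -> skip
r=9=1001 popcount=2 -> KEEP
r=10=1010 popcount=2 -> KEEP
r=11=1011 popcount=3 -> skip
r=12=1100 popcount=2 -> KEEP
r=13=1101 popcount=3 -> skip
r=14=1110 popcount=3 -> skip
r=15=1111 popcount=4 -> skip
r=16=10000 popcount=1 -> skip
r=17=10001 popcount=2 -> KEEP
r=18=10010 popcount=2 -> KEEP
r=19=10011 popcount=3 -> skip
r=20=10100 popcount=2 -> KEEP
r=21=10101 popcount=3 -> skip
r=22=10110 popcount=3 -> skip
r=23=10111 popcount=4 -> skip
r=24=11000 popcount=2 -> KEEP
r=25=11001 popcount=3 -> skip
r=26=11010 popcount=3 -> skip
r=27=11011 popcount=4 -> skip
r=28=11100 popcount=3 -> skip
r=29=11101 popcount=4 -> skip
r=30=11110 popcount=4 -> skip
r=31=11111 popcount=5 -> skip
r=32=100000 popcount=1 -> skip
r=33=100001 popcount=2 -> KEEP
r=34=100010 popcount=2 -> KEEP
r=35=100011 popcount=3 -> skip
r=36=100100 popcount=2 -> KEEP
r=37=100101 popcount=3 -> skip
Kept rows: 3 5 6 9 10 12 17 18 20 24 33 34 36

Answer: 3 5 6 9 10 12 17 18 20 24 33 34 36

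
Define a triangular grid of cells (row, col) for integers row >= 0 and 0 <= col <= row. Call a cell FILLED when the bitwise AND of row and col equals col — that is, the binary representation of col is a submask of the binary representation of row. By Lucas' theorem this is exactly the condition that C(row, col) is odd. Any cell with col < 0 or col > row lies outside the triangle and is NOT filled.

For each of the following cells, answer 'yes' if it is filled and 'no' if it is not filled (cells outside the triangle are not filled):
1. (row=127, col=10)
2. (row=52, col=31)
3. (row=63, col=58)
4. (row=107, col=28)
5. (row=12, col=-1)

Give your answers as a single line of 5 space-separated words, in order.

Answer: yes no yes no no

Derivation:
(127,10): row=0b1111111, col=0b1010, row AND col = 0b1010 = 10; 10 == 10 -> filled
(52,31): row=0b110100, col=0b11111, row AND col = 0b10100 = 20; 20 != 31 -> empty
(63,58): row=0b111111, col=0b111010, row AND col = 0b111010 = 58; 58 == 58 -> filled
(107,28): row=0b1101011, col=0b11100, row AND col = 0b1000 = 8; 8 != 28 -> empty
(12,-1): col outside [0, 12] -> not filled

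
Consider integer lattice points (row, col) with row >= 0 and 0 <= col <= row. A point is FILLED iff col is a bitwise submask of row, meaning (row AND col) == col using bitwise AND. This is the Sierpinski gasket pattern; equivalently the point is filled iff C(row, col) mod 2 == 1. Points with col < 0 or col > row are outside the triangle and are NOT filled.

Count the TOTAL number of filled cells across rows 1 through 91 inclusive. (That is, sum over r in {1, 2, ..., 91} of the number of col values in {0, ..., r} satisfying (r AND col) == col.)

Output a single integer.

r1=1 pc1: +2 =2
r2=10 pc1: +2 =4
r3=11 pc2: +4 =8
r4=100 pc1: +2 =10
r5=101 pc2: +4 =14
r6=110 pc2: +4 =18
r7=111 pc3: +8 =26
r8=1000 pc1: +2 =28
r9=1001 pc2: +4 =32
r10=1010 pc2: +4 =36
r11=1011 pc3: +8 =44
r12=1100 pc2: +4 =48
r13=1101 pc3: +8 =56
r14=1110 pc3: +8 =64
r15=1111 pc4: +16 =80
r16=10000 pc1: +2 =82
r17=10001 pc2: +4 =86
r18=10010 pc2: +4 =90
r19=10011 pc3: +8 =98
r20=10100 pc2: +4 =102
r21=10101 pc3: +8 =110
r22=10110 pc3: +8 =118
r23=10111 pc4: +16 =134
r24=11000 pc2: +4 =138
r25=11001 pc3: +8 =146
r26=11010 pc3: +8 =154
r27=11011 pc4: +16 =170
r28=11100 pc3: +8 =178
r29=11101 pc4: +16 =194
r30=11110 pc4: +16 =210
r31=11111 pc5: +32 =242
r32=100000 pc1: +2 =244
r33=100001 pc2: +4 =248
r34=100010 pc2: +4 =252
r35=100011 pc3: +8 =260
r36=100100 pc2: +4 =264
r37=100101 pc3: +8 =272
r38=100110 pc3: +8 =280
r39=100111 pc4: +16 =296
r40=101000 pc2: +4 =300
r41=101001 pc3: +8 =308
r42=101010 pc3: +8 =316
r43=101011 pc4: +16 =332
r44=101100 pc3: +8 =340
r45=101101 pc4: +16 =356
r46=101110 pc4: +16 =372
r47=101111 pc5: +32 =404
r48=110000 pc2: +4 =408
r49=110001 pc3: +8 =416
r50=110010 pc3: +8 =424
r51=110011 pc4: +16 =440
r52=110100 pc3: +8 =448
r53=110101 pc4: +16 =464
r54=110110 pc4: +16 =480
r55=110111 pc5: +32 =512
r56=111000 pc3: +8 =520
r57=111001 pc4: +16 =536
r58=111010 pc4: +16 =552
r59=111011 pc5: +32 =584
r60=111100 pc4: +16 =600
r61=111101 pc5: +32 =632
r62=111110 pc5: +32 =664
r63=111111 pc6: +64 =728
r64=1000000 pc1: +2 =730
r65=1000001 pc2: +4 =734
r66=1000010 pc2: +4 =738
r67=1000011 pc3: +8 =746
r68=1000100 pc2: +4 =750
r69=1000101 pc3: +8 =758
r70=1000110 pc3: +8 =766
r71=1000111 pc4: +16 =782
r72=1001000 pc2: +4 =786
r73=1001001 pc3: +8 =794
r74=1001010 pc3: +8 =802
r75=1001011 pc4: +16 =818
r76=1001100 pc3: +8 =826
r77=1001101 pc4: +16 =842
r78=1001110 pc4: +16 =858
r79=1001111 pc5: +32 =890
r80=1010000 pc2: +4 =894
r81=1010001 pc3: +8 =902
r82=1010010 pc3: +8 =910
r83=1010011 pc4: +16 =926
r84=1010100 pc3: +8 =934
r85=1010101 pc4: +16 =950
r86=1010110 pc4: +16 =966
r87=1010111 pc5: +32 =998
r88=1011000 pc3: +8 =1006
r89=1011001 pc4: +16 =1022
r90=1011010 pc4: +16 =1038
r91=1011011 pc5: +32 =1070

Answer: 1070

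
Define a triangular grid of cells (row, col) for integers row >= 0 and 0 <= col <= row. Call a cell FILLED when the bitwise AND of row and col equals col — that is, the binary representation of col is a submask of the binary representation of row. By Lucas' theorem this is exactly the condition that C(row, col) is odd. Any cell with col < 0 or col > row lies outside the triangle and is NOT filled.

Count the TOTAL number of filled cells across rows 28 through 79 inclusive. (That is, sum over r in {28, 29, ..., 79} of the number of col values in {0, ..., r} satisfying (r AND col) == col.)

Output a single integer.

Answer: 720

Derivation:
r28=11100 pc3: +8 =8
r29=11101 pc4: +16 =24
r30=11110 pc4: +16 =40
r31=11111 pc5: +32 =72
r32=100000 pc1: +2 =74
r33=100001 pc2: +4 =78
r34=100010 pc2: +4 =82
r35=100011 pc3: +8 =90
r36=100100 pc2: +4 =94
r37=100101 pc3: +8 =102
r38=100110 pc3: +8 =110
r39=100111 pc4: +16 =126
r40=101000 pc2: +4 =130
r41=101001 pc3: +8 =138
r42=101010 pc3: +8 =146
r43=101011 pc4: +16 =162
r44=101100 pc3: +8 =170
r45=101101 pc4: +16 =186
r46=101110 pc4: +16 =202
r47=101111 pc5: +32 =234
r48=110000 pc2: +4 =238
r49=110001 pc3: +8 =246
r50=110010 pc3: +8 =254
r51=110011 pc4: +16 =270
r52=110100 pc3: +8 =278
r53=110101 pc4: +16 =294
r54=110110 pc4: +16 =310
r55=110111 pc5: +32 =342
r56=111000 pc3: +8 =350
r57=111001 pc4: +16 =366
r58=111010 pc4: +16 =382
r59=111011 pc5: +32 =414
r60=111100 pc4: +16 =430
r61=111101 pc5: +32 =462
r62=111110 pc5: +32 =494
r63=111111 pc6: +64 =558
r64=1000000 pc1: +2 =560
r65=1000001 pc2: +4 =564
r66=1000010 pc2: +4 =568
r67=1000011 pc3: +8 =576
r68=1000100 pc2: +4 =580
r69=1000101 pc3: +8 =588
r70=1000110 pc3: +8 =596
r71=1000111 pc4: +16 =612
r72=1001000 pc2: +4 =616
r73=1001001 pc3: +8 =624
r74=1001010 pc3: +8 =632
r75=1001011 pc4: +16 =648
r76=1001100 pc3: +8 =656
r77=1001101 pc4: +16 =672
r78=1001110 pc4: +16 =688
r79=1001111 pc5: +32 =720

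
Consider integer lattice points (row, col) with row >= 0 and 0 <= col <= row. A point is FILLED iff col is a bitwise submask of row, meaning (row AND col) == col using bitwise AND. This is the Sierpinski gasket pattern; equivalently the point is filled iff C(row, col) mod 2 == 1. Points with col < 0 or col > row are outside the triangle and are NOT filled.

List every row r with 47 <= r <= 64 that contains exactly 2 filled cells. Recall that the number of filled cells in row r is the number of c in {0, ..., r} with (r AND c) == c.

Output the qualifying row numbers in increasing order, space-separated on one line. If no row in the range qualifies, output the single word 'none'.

Row r has 2^popcount(r) filled cells, so we need popcount(r) = log2(2) = 1.
Scan r = 47..64 and keep those with exactly 1 one-bits:
r=47=101111 popcount=5 -> skip
r=48=110000 popcount=2 -> skip
r=49=110001 popcount=3 -> skip
r=50=110010 popcount=3 -> skip
r=51=110011 popcount=4 -> skip
r=52=110100 popcount=3 -> skip
r=53=110101 popcount=4 -> skip
r=54=110110 popcount=4 -> skip
r=55=110111 popcount=5 -> skip
r=56=111000 popcount=3 -> skip
r=57=111001 popcount=4 -> skip
r=58=111010 popcount=4 -> skip
r=59=111011 popcount=5 -> skip
r=60=111100 popcount=4 -> skip
r=61=111101 popcount=5 -> skip
r=62=111110 popcount=5 -> skip
r=63=111111 popcount=6 -> skip
r=64=1000000 popcount=1 -> KEEP
Kept rows: 64

Answer: 64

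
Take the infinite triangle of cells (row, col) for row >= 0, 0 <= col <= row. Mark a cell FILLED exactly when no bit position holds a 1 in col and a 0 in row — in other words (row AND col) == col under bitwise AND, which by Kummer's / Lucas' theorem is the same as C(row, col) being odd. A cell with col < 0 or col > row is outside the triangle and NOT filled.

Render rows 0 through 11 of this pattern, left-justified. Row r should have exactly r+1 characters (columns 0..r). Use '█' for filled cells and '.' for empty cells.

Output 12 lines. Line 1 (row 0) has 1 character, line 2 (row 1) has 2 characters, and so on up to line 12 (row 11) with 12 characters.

r0=0: █
r1=1: ██
r2=10: █.█
r3=11: ████
r4=100: █...█
r5=101: ██..██
r6=110: █.█.█.█
r7=111: ████████
r8=1000: █.......█
r9=1001: ██......██
r10=1010: █.█.....█.█
r11=1011: ████....████

Answer: █
██
█.█
████
█...█
██..██
█.█.█.█
████████
█.......█
██......██
█.█.....█.█
████....████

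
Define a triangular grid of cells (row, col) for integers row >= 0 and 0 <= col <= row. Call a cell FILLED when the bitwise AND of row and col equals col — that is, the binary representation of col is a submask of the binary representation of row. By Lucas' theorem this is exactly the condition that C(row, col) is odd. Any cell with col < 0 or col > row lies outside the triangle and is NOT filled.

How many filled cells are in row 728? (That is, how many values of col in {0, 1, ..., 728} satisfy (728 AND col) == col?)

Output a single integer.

728 in binary = 1011011000
popcount(728) = number of 1-bits in 1011011000 = 5
A col c satisfies (728 AND c) == c iff every set bit of c is also set in 728; each of the 5 set bits of 728 can independently be on or off in c.
count = 2^5 = 32

Answer: 32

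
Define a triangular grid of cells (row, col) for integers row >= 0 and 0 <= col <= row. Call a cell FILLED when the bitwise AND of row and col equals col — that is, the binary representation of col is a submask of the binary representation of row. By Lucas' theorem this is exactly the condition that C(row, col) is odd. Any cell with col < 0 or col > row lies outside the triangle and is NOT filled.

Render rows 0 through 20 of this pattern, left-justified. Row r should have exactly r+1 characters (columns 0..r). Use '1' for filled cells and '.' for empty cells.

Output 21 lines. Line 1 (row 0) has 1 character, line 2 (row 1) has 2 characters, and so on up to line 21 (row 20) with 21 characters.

r0=0: 1
r1=1: 11
r2=10: 1.1
r3=11: 1111
r4=100: 1...1
r5=101: 11..11
r6=110: 1.1.1.1
r7=111: 11111111
r8=1000: 1.......1
r9=1001: 11......11
r10=1010: 1.1.....1.1
r11=1011: 1111....1111
r12=1100: 1...1...1...1
r13=1101: 11..11..11..11
r14=1110: 1.1.1.1.1.1.1.1
r15=1111: 1111111111111111
r16=10000: 1...............1
r17=10001: 11..............11
r18=10010: 1.1.............1.1
r19=10011: 1111............1111
r20=10100: 1...1...........1...1

Answer: 1
11
1.1
1111
1...1
11..11
1.1.1.1
11111111
1.......1
11......11
1.1.....1.1
1111....1111
1...1...1...1
11..11..11..11
1.1.1.1.1.1.1.1
1111111111111111
1...............1
11..............11
1.1.............1.1
1111............1111
1...1...........1...1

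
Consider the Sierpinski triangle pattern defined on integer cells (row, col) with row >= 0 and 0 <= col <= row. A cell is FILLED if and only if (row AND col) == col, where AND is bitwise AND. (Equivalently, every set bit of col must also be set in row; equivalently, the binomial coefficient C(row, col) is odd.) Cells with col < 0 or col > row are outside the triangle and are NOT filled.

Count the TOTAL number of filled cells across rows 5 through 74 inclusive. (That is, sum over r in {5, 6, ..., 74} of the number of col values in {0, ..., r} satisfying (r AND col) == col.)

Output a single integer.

r5=101 pc2: +4 =4
r6=110 pc2: +4 =8
r7=111 pc3: +8 =16
r8=1000 pc1: +2 =18
r9=1001 pc2: +4 =22
r10=1010 pc2: +4 =26
r11=1011 pc3: +8 =34
r12=1100 pc2: +4 =38
r13=1101 pc3: +8 =46
r14=1110 pc3: +8 =54
r15=1111 pc4: +16 =70
r16=10000 pc1: +2 =72
r17=10001 pc2: +4 =76
r18=10010 pc2: +4 =80
r19=10011 pc3: +8 =88
r20=10100 pc2: +4 =92
r21=10101 pc3: +8 =100
r22=10110 pc3: +8 =108
r23=10111 pc4: +16 =124
r24=11000 pc2: +4 =128
r25=11001 pc3: +8 =136
r26=11010 pc3: +8 =144
r27=11011 pc4: +16 =160
r28=11100 pc3: +8 =168
r29=11101 pc4: +16 =184
r30=11110 pc4: +16 =200
r31=11111 pc5: +32 =232
r32=100000 pc1: +2 =234
r33=100001 pc2: +4 =238
r34=100010 pc2: +4 =242
r35=100011 pc3: +8 =250
r36=100100 pc2: +4 =254
r37=100101 pc3: +8 =262
r38=100110 pc3: +8 =270
r39=100111 pc4: +16 =286
r40=101000 pc2: +4 =290
r41=101001 pc3: +8 =298
r42=101010 pc3: +8 =306
r43=101011 pc4: +16 =322
r44=101100 pc3: +8 =330
r45=101101 pc4: +16 =346
r46=101110 pc4: +16 =362
r47=101111 pc5: +32 =394
r48=110000 pc2: +4 =398
r49=110001 pc3: +8 =406
r50=110010 pc3: +8 =414
r51=110011 pc4: +16 =430
r52=110100 pc3: +8 =438
r53=110101 pc4: +16 =454
r54=110110 pc4: +16 =470
r55=110111 pc5: +32 =502
r56=111000 pc3: +8 =510
r57=111001 pc4: +16 =526
r58=111010 pc4: +16 =542
r59=111011 pc5: +32 =574
r60=111100 pc4: +16 =590
r61=111101 pc5: +32 =622
r62=111110 pc5: +32 =654
r63=111111 pc6: +64 =718
r64=1000000 pc1: +2 =720
r65=1000001 pc2: +4 =724
r66=1000010 pc2: +4 =728
r67=1000011 pc3: +8 =736
r68=1000100 pc2: +4 =740
r69=1000101 pc3: +8 =748
r70=1000110 pc3: +8 =756
r71=1000111 pc4: +16 =772
r72=1001000 pc2: +4 =776
r73=1001001 pc3: +8 =784
r74=1001010 pc3: +8 =792

Answer: 792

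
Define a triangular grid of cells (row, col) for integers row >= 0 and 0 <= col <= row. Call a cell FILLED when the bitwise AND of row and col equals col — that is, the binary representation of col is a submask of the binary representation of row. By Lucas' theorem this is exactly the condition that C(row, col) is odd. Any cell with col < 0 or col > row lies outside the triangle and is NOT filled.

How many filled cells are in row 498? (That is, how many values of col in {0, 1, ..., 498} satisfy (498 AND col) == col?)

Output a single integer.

498 in binary = 111110010
popcount(498) = number of 1-bits in 111110010 = 6
A col c satisfies (498 AND c) == c iff every set bit of c is also set in 498; each of the 6 set bits of 498 can independently be on or off in c.
count = 2^6 = 64

Answer: 64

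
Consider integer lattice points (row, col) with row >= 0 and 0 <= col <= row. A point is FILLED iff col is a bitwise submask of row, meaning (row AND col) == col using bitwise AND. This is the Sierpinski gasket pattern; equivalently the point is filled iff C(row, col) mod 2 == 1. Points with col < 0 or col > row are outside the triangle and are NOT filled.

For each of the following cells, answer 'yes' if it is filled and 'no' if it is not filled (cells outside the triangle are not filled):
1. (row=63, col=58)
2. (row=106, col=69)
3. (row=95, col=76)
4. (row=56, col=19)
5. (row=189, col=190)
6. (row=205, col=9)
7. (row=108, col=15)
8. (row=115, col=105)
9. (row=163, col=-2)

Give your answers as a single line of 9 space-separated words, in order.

Answer: yes no yes no no yes no no no

Derivation:
(63,58): row=0b111111, col=0b111010, row AND col = 0b111010 = 58; 58 == 58 -> filled
(106,69): row=0b1101010, col=0b1000101, row AND col = 0b1000000 = 64; 64 != 69 -> empty
(95,76): row=0b1011111, col=0b1001100, row AND col = 0b1001100 = 76; 76 == 76 -> filled
(56,19): row=0b111000, col=0b10011, row AND col = 0b10000 = 16; 16 != 19 -> empty
(189,190): col outside [0, 189] -> not filled
(205,9): row=0b11001101, col=0b1001, row AND col = 0b1001 = 9; 9 == 9 -> filled
(108,15): row=0b1101100, col=0b1111, row AND col = 0b1100 = 12; 12 != 15 -> empty
(115,105): row=0b1110011, col=0b1101001, row AND col = 0b1100001 = 97; 97 != 105 -> empty
(163,-2): col outside [0, 163] -> not filled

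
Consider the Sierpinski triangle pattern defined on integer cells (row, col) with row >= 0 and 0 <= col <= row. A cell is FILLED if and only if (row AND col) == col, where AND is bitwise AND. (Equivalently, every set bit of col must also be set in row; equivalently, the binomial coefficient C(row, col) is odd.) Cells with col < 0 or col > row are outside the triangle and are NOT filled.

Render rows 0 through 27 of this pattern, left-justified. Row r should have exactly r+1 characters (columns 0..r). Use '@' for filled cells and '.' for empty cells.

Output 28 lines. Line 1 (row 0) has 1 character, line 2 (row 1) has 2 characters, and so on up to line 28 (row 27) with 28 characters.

Answer: @
@@
@.@
@@@@
@...@
@@..@@
@.@.@.@
@@@@@@@@
@.......@
@@......@@
@.@.....@.@
@@@@....@@@@
@...@...@...@
@@..@@..@@..@@
@.@.@.@.@.@.@.@
@@@@@@@@@@@@@@@@
@...............@
@@..............@@
@.@.............@.@
@@@@............@@@@
@...@...........@...@
@@..@@..........@@..@@
@.@.@.@.........@.@.@.@
@@@@@@@@........@@@@@@@@
@.......@.......@.......@
@@......@@......@@......@@
@.@.....@.@.....@.@.....@.@
@@@@....@@@@....@@@@....@@@@

Derivation:
r0=0: @
r1=1: @@
r2=10: @.@
r3=11: @@@@
r4=100: @...@
r5=101: @@..@@
r6=110: @.@.@.@
r7=111: @@@@@@@@
r8=1000: @.......@
r9=1001: @@......@@
r10=1010: @.@.....@.@
r11=1011: @@@@....@@@@
r12=1100: @...@...@...@
r13=1101: @@..@@..@@..@@
r14=1110: @.@.@.@.@.@.@.@
r15=1111: @@@@@@@@@@@@@@@@
r16=10000: @...............@
r17=10001: @@..............@@
r18=10010: @.@.............@.@
r19=10011: @@@@............@@@@
r20=10100: @...@...........@...@
r21=10101: @@..@@..........@@..@@
r22=10110: @.@.@.@.........@.@.@.@
r23=10111: @@@@@@@@........@@@@@@@@
r24=11000: @.......@.......@.......@
r25=11001: @@......@@......@@......@@
r26=11010: @.@.....@.@.....@.@.....@.@
r27=11011: @@@@....@@@@....@@@@....@@@@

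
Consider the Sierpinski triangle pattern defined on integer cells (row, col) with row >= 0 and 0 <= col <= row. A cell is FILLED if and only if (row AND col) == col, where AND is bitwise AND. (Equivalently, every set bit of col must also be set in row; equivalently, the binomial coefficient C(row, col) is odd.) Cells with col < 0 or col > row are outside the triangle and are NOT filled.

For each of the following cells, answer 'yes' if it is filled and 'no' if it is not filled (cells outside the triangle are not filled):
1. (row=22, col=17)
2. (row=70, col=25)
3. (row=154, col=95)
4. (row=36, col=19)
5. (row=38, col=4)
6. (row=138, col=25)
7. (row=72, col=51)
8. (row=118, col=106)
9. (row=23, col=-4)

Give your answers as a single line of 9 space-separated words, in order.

(22,17): row=0b10110, col=0b10001, row AND col = 0b10000 = 16; 16 != 17 -> empty
(70,25): row=0b1000110, col=0b11001, row AND col = 0b0 = 0; 0 != 25 -> empty
(154,95): row=0b10011010, col=0b1011111, row AND col = 0b11010 = 26; 26 != 95 -> empty
(36,19): row=0b100100, col=0b10011, row AND col = 0b0 = 0; 0 != 19 -> empty
(38,4): row=0b100110, col=0b100, row AND col = 0b100 = 4; 4 == 4 -> filled
(138,25): row=0b10001010, col=0b11001, row AND col = 0b1000 = 8; 8 != 25 -> empty
(72,51): row=0b1001000, col=0b110011, row AND col = 0b0 = 0; 0 != 51 -> empty
(118,106): row=0b1110110, col=0b1101010, row AND col = 0b1100010 = 98; 98 != 106 -> empty
(23,-4): col outside [0, 23] -> not filled

Answer: no no no no yes no no no no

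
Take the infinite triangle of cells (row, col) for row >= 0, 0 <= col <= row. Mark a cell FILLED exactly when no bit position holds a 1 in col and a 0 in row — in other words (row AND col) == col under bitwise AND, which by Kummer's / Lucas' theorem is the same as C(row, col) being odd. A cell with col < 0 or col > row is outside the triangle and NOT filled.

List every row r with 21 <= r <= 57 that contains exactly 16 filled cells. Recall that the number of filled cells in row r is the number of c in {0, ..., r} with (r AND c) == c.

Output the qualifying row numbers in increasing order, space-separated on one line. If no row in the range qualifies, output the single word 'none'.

Row r has 2^popcount(r) filled cells, so we need popcount(r) = log2(16) = 4.
Scan r = 21..57 and keep those with exactly 4 one-bits:
r=21=10101 popcount=3 -> skip
r=22=10110 popcount=3 -> skip
r=23=10111 popcount=4 -> KEEP
r=24=11000 popcount=2 -> skip
r=25=11001 popcount=3 -> skip
r=26=11010 popcount=3 -> skip
r=27=11011 popcount=4 -> KEEP
r=28=11100 popcount=3 -> skip
r=29=11101 popcount=4 -> KEEP
r=30=11110 popcount=4 -> KEEP
r=31=11111 popcount=5 -> skip
r=32=100000 popcount=1 -> skip
r=33=100001 popcount=2 -> skip
r=34=100010 popcount=2 -> skip
r=35=100011 popcount=3 -> skip
r=36=100100 popcount=2 -> skip
r=37=100101 popcount=3 -> skip
r=38=100110 popcount=3 -> skip
r=39=100111 popcount=4 -> KEEP
r=40=101000 popcount=2 -> skip
r=41=101001 popcount=3 -> skip
r=42=101010 popcount=3 -> skip
r=43=101011 popcount=4 -> KEEP
r=44=101100 popcount=3 -> skip
r=45=101101 popcount=4 -> KEEP
r=46=101110 popcount=4 -> KEEP
r=47=101111 popcount=5 -> skip
r=48=110000 popcount=2 -> skip
r=49=110001 popcount=3 -> skip
r=50=110010 popcount=3 -> skip
r=51=110011 popcount=4 -> KEEP
r=52=110100 popcount=3 -> skip
r=53=110101 popcount=4 -> KEEP
r=54=110110 popcount=4 -> KEEP
r=55=110111 popcount=5 -> skip
r=56=111000 popcount=3 -> skip
r=57=111001 popcount=4 -> KEEP
Kept rows: 23 27 29 30 39 43 45 46 51 53 54 57

Answer: 23 27 29 30 39 43 45 46 51 53 54 57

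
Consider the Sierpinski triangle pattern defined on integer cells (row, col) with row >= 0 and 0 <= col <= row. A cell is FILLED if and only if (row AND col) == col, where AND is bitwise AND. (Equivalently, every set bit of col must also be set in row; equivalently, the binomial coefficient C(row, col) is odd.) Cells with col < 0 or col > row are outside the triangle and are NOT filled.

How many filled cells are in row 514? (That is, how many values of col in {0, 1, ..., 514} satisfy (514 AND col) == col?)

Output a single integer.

514 in binary = 1000000010
popcount(514) = number of 1-bits in 1000000010 = 2
A col c satisfies (514 AND c) == c iff every set bit of c is also set in 514; each of the 2 set bits of 514 can independently be on or off in c.
count = 2^2 = 4

Answer: 4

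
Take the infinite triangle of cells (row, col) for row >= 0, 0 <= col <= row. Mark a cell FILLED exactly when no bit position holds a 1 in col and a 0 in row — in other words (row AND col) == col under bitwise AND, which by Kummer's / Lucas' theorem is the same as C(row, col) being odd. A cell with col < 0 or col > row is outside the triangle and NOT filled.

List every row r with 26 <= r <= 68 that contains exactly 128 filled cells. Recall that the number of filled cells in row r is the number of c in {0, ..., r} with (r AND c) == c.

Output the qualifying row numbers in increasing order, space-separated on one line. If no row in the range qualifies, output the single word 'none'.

Row r has 2^popcount(r) filled cells, so we need popcount(r) = log2(128) = 7.
Scan r = 26..68 and keep those with exactly 7 one-bits:
r=26=11010 popcount=3 -> skip
r=27=11011 popcount=4 -> skip
r=28=11100 popcount=3 -> skip
r=29=11101 popcount=4 -> skip
r=30=11110 popcount=4 -> skip
r=31=11111 popcount=5 -> skip
r=32=100000 popcount=1 -> skip
r=33=100001 popcount=2 -> skip
r=34=100010 popcount=2 -> skip
r=35=100011 popcount=3 -> skip
r=36=100100 popcount=2 -> skip
r=37=100101 popcount=3 -> skip
r=38=100110 popcount=3 -> skip
r=39=100111 popcount=4 -> skip
r=40=101000 popcount=2 -> skip
r=41=101001 popcount=3 -> skip
r=42=101010 popcount=3 -> skip
r=43=101011 popcount=4 -> skip
r=44=101100 popcount=3 -> skip
r=45=101101 popcount=4 -> skip
r=46=101110 popcount=4 -> skip
r=47=101111 popcount=5 -> skip
r=48=110000 popcount=2 -> skip
r=49=110001 popcount=3 -> skip
r=50=110010 popcount=3 -> skip
r=51=110011 popcount=4 -> skip
r=52=110100 popcount=3 -> skip
r=53=110101 popcount=4 -> skip
r=54=110110 popcount=4 -> skip
r=55=110111 popcount=5 -> skip
r=56=111000 popcount=3 -> skip
r=57=111001 popcount=4 -> skip
r=58=111010 popcount=4 -> skip
r=59=111011 popcount=5 -> skip
r=60=111100 popcount=4 -> skip
r=61=111101 popcount=5 -> skip
r=62=111110 popcount=5 -> skip
r=63=111111 popcount=6 -> skip
r=64=1000000 popcount=1 -> skip
r=65=1000001 popcount=2 -> skip
r=66=1000010 popcount=2 -> skip
r=67=1000011 popcount=3 -> skip
r=68=1000100 popcount=2 -> skip
Kept rows: none

Answer: none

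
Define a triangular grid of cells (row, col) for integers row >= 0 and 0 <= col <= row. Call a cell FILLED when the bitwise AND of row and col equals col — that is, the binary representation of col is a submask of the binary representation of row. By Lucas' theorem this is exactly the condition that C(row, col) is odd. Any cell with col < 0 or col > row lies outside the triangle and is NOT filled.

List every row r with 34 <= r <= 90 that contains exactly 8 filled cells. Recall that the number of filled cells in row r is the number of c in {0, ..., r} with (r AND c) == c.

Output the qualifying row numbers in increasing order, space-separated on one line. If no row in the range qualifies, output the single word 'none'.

Answer: 35 37 38 41 42 44 49 50 52 56 67 69 70 73 74 76 81 82 84 88

Derivation:
Row r has 2^popcount(r) filled cells, so we need popcount(r) = log2(8) = 3.
Scan r = 34..90 and keep those with exactly 3 one-bits:
r=34=100010 popcount=2 -> skip
r=35=100011 popcount=3 -> KEEP
r=36=100100 popcount=2 -> skip
r=37=100101 popcount=3 -> KEEP
r=38=100110 popcount=3 -> KEEP
r=39=100111 popcount=4 -> skip
r=40=101000 popcount=2 -> skip
r=41=101001 popcount=3 -> KEEP
r=42=101010 popcount=3 -> KEEP
r=43=101011 popcount=4 -> skip
r=44=101100 popcount=3 -> KEEP
r=45=101101 popcount=4 -> skip
r=46=101110 popcount=4 -> skip
r=47=101111 popcount=5 -> skip
r=48=110000 popcount=2 -> skip
r=49=110001 popcount=3 -> KEEP
r=50=110010 popcount=3 -> KEEP
r=51=110011 popcount=4 -> skip
r=52=110100 popcount=3 -> KEEP
r=53=110101 popcount=4 -> skip
r=54=110110 popcount=4 -> skip
r=55=110111 popcount=5 -> skip
r=56=111000 popcount=3 -> KEEP
r=57=111001 popcount=4 -> skip
r=58=111010 popcount=4 -> skip
r=59=111011 popcount=5 -> skip
r=60=111100 popcount=4 -> skip
r=61=111101 popcount=5 -> skip
r=62=111110 popcount=5 -> skip
r=63=111111 popcount=6 -> skip
r=64=1000000 popcount=1 -> skip
r=65=1000001 popcount=2 -> skip
r=66=1000010 popcount=2 -> skip
r=67=1000011 popcount=3 -> KEEP
r=68=1000100 popcount=2 -> skip
r=69=1000101 popcount=3 -> KEEP
r=70=1000110 popcount=3 -> KEEP
r=71=1000111 popcount=4 -> skip
r=72=1001000 popcount=2 -> skip
r=73=1001001 popcount=3 -> KEEP
r=74=1001010 popcount=3 -> KEEP
r=75=1001011 popcount=4 -> skip
r=76=1001100 popcount=3 -> KEEP
r=77=1001101 popcount=4 -> skip
r=78=1001110 popcount=4 -> skip
r=79=1001111 popcount=5 -> skip
r=80=1010000 popcount=2 -> skip
r=81=1010001 popcount=3 -> KEEP
r=82=1010010 popcount=3 -> KEEP
r=83=1010011 popcount=4 -> skip
r=84=1010100 popcount=3 -> KEEP
r=85=1010101 popcount=4 -> skip
r=86=1010110 popcount=4 -> skip
r=87=1010111 popcount=5 -> skip
r=88=1011000 popcount=3 -> KEEP
r=89=1011001 popcount=4 -> skip
r=90=1011010 popcount=4 -> skip
Kept rows: 35 37 38 41 42 44 49 50 52 56 67 69 70 73 74 76 81 82 84 88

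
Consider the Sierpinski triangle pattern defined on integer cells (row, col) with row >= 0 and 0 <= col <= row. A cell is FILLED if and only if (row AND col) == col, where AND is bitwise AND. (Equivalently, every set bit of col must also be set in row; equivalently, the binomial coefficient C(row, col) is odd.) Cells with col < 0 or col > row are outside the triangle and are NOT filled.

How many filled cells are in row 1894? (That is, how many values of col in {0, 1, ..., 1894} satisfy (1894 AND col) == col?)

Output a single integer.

Answer: 128

Derivation:
1894 in binary = 11101100110
popcount(1894) = number of 1-bits in 11101100110 = 7
A col c satisfies (1894 AND c) == c iff every set bit of c is also set in 1894; each of the 7 set bits of 1894 can independently be on or off in c.
count = 2^7 = 128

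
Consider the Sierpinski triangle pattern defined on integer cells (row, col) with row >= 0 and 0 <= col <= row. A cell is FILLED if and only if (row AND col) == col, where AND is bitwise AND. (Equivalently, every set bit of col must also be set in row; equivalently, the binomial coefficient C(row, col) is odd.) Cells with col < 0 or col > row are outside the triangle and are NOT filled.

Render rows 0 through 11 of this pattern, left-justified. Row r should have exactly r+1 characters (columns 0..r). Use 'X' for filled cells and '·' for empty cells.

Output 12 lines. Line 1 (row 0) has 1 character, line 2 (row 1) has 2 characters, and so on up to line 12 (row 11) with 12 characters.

r0=0: X
r1=1: XX
r2=10: X·X
r3=11: XXXX
r4=100: X···X
r5=101: XX··XX
r6=110: X·X·X·X
r7=111: XXXXXXXX
r8=1000: X·······X
r9=1001: XX······XX
r10=1010: X·X·····X·X
r11=1011: XXXX····XXXX

Answer: X
XX
X·X
XXXX
X···X
XX··XX
X·X·X·X
XXXXXXXX
X·······X
XX······XX
X·X·····X·X
XXXX····XXXX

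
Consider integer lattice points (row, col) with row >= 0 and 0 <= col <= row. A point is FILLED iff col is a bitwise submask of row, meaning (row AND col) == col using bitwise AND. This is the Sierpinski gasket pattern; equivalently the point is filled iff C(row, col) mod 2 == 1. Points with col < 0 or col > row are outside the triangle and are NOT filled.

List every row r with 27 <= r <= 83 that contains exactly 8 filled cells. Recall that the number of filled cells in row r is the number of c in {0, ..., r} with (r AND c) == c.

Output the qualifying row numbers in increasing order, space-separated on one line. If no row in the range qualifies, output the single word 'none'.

Answer: 28 35 37 38 41 42 44 49 50 52 56 67 69 70 73 74 76 81 82

Derivation:
Row r has 2^popcount(r) filled cells, so we need popcount(r) = log2(8) = 3.
Scan r = 27..83 and keep those with exactly 3 one-bits:
r=27=11011 popcount=4 -> skip
r=28=11100 popcount=3 -> KEEP
r=29=11101 popcount=4 -> skip
r=30=11110 popcount=4 -> skip
r=31=11111 popcount=5 -> skip
r=32=100000 popcount=1 -> skip
r=33=100001 popcount=2 -> skip
r=34=100010 popcount=2 -> skip
r=35=100011 popcount=3 -> KEEP
r=36=100100 popcount=2 -> skip
r=37=100101 popcount=3 -> KEEP
r=38=100110 popcount=3 -> KEEP
r=39=100111 popcount=4 -> skip
r=40=101000 popcount=2 -> skip
r=41=101001 popcount=3 -> KEEP
r=42=101010 popcount=3 -> KEEP
r=43=101011 popcount=4 -> skip
r=44=101100 popcount=3 -> KEEP
r=45=101101 popcount=4 -> skip
r=46=101110 popcount=4 -> skip
r=47=101111 popcount=5 -> skip
r=48=110000 popcount=2 -> skip
r=49=110001 popcount=3 -> KEEP
r=50=110010 popcount=3 -> KEEP
r=51=110011 popcount=4 -> skip
r=52=110100 popcount=3 -> KEEP
r=53=110101 popcount=4 -> skip
r=54=110110 popcount=4 -> skip
r=55=110111 popcount=5 -> skip
r=56=111000 popcount=3 -> KEEP
r=57=111001 popcount=4 -> skip
r=58=111010 popcount=4 -> skip
r=59=111011 popcount=5 -> skip
r=60=111100 popcount=4 -> skip
r=61=111101 popcount=5 -> skip
r=62=111110 popcount=5 -> skip
r=63=111111 popcount=6 -> skip
r=64=1000000 popcount=1 -> skip
r=65=1000001 popcount=2 -> skip
r=66=1000010 popcount=2 -> skip
r=67=1000011 popcount=3 -> KEEP
r=68=1000100 popcount=2 -> skip
r=69=1000101 popcount=3 -> KEEP
r=70=1000110 popcount=3 -> KEEP
r=71=1000111 popcount=4 -> skip
r=72=1001000 popcount=2 -> skip
r=73=1001001 popcount=3 -> KEEP
r=74=1001010 popcount=3 -> KEEP
r=75=1001011 popcount=4 -> skip
r=76=1001100 popcount=3 -> KEEP
r=77=1001101 popcount=4 -> skip
r=78=1001110 popcount=4 -> skip
r=79=1001111 popcount=5 -> skip
r=80=1010000 popcount=2 -> skip
r=81=1010001 popcount=3 -> KEEP
r=82=1010010 popcount=3 -> KEEP
r=83=1010011 popcount=4 -> skip
Kept rows: 28 35 37 38 41 42 44 49 50 52 56 67 69 70 73 74 76 81 82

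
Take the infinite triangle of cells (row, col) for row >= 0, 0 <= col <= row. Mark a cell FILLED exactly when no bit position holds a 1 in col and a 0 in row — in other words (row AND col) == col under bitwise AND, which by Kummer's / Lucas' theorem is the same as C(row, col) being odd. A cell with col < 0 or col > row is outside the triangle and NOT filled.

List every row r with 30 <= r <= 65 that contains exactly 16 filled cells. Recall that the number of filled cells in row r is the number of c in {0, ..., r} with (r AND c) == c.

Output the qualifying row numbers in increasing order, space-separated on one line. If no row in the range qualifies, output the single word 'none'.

Row r has 2^popcount(r) filled cells, so we need popcount(r) = log2(16) = 4.
Scan r = 30..65 and keep those with exactly 4 one-bits:
r=30=11110 popcount=4 -> KEEP
r=31=11111 popcount=5 -> skip
r=32=100000 popcount=1 -> skip
r=33=100001 popcount=2 -> skip
r=34=100010 popcount=2 -> skip
r=35=100011 popcount=3 -> skip
r=36=100100 popcount=2 -> skip
r=37=100101 popcount=3 -> skip
r=38=100110 popcount=3 -> skip
r=39=100111 popcount=4 -> KEEP
r=40=101000 popcount=2 -> skip
r=41=101001 popcount=3 -> skip
r=42=101010 popcount=3 -> skip
r=43=101011 popcount=4 -> KEEP
r=44=101100 popcount=3 -> skip
r=45=101101 popcount=4 -> KEEP
r=46=101110 popcount=4 -> KEEP
r=47=101111 popcount=5 -> skip
r=48=110000 popcount=2 -> skip
r=49=110001 popcount=3 -> skip
r=50=110010 popcount=3 -> skip
r=51=110011 popcount=4 -> KEEP
r=52=110100 popcount=3 -> skip
r=53=110101 popcount=4 -> KEEP
r=54=110110 popcount=4 -> KEEP
r=55=110111 popcount=5 -> skip
r=56=111000 popcount=3 -> skip
r=57=111001 popcount=4 -> KEEP
r=58=111010 popcount=4 -> KEEP
r=59=111011 popcount=5 -> skip
r=60=111100 popcount=4 -> KEEP
r=61=111101 popcount=5 -> skip
r=62=111110 popcount=5 -> skip
r=63=111111 popcount=6 -> skip
r=64=1000000 popcount=1 -> skip
r=65=1000001 popcount=2 -> skip
Kept rows: 30 39 43 45 46 51 53 54 57 58 60

Answer: 30 39 43 45 46 51 53 54 57 58 60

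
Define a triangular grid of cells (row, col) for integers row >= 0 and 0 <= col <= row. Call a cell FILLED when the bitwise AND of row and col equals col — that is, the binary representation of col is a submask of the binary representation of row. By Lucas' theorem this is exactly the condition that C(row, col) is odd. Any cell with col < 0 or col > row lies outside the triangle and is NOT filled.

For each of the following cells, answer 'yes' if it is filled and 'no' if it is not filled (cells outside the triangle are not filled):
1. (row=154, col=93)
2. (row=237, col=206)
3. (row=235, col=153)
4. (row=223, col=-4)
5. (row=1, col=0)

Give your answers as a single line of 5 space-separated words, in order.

Answer: no no no no yes

Derivation:
(154,93): row=0b10011010, col=0b1011101, row AND col = 0b11000 = 24; 24 != 93 -> empty
(237,206): row=0b11101101, col=0b11001110, row AND col = 0b11001100 = 204; 204 != 206 -> empty
(235,153): row=0b11101011, col=0b10011001, row AND col = 0b10001001 = 137; 137 != 153 -> empty
(223,-4): col outside [0, 223] -> not filled
(1,0): row=0b1, col=0b0, row AND col = 0b0 = 0; 0 == 0 -> filled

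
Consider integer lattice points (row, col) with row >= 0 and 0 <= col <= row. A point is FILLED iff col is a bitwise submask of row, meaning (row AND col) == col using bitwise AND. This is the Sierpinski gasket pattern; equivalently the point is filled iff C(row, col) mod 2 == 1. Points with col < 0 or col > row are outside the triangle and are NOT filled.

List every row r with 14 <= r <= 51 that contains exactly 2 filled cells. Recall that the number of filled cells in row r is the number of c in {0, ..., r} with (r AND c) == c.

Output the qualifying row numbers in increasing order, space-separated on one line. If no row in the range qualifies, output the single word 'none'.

Row r has 2^popcount(r) filled cells, so we need popcount(r) = log2(2) = 1.
Scan r = 14..51 and keep those with exactly 1 one-bits:
r=14=1110 popcount=3 -> skip
r=15=1111 popcount=4 -> skip
r=16=10000 popcount=1 -> KEEP
r=17=10001 popcount=2 -> skip
r=18=10010 popcount=2 -> skip
r=19=10011 popcount=3 -> skip
r=20=10100 popcount=2 -> skip
r=21=10101 popcount=3 -> skip
r=22=10110 popcount=3 -> skip
r=23=10111 popcount=4 -> skip
r=24=11000 popcount=2 -> skip
r=25=11001 popcount=3 -> skip
r=26=11010 popcount=3 -> skip
r=27=11011 popcount=4 -> skip
r=28=11100 popcount=3 -> skip
r=29=11101 popcount=4 -> skip
r=30=11110 popcount=4 -> skip
r=31=11111 popcount=5 -> skip
r=32=100000 popcount=1 -> KEEP
r=33=100001 popcount=2 -> skip
r=34=100010 popcount=2 -> skip
r=35=100011 popcount=3 -> skip
r=36=100100 popcount=2 -> skip
r=37=100101 popcount=3 -> skip
r=38=100110 popcount=3 -> skip
r=39=100111 popcount=4 -> skip
r=40=101000 popcount=2 -> skip
r=41=101001 popcount=3 -> skip
r=42=101010 popcount=3 -> skip
r=43=101011 popcount=4 -> skip
r=44=101100 popcount=3 -> skip
r=45=101101 popcount=4 -> skip
r=46=101110 popcount=4 -> skip
r=47=101111 popcount=5 -> skip
r=48=110000 popcount=2 -> skip
r=49=110001 popcount=3 -> skip
r=50=110010 popcount=3 -> skip
r=51=110011 popcount=4 -> skip
Kept rows: 16 32

Answer: 16 32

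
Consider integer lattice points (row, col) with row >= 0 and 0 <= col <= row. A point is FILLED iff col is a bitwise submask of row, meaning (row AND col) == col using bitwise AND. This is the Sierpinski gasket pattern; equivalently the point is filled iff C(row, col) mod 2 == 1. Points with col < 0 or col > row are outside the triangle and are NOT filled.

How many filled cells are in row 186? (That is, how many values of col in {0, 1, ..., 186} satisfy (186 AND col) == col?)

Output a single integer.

186 in binary = 10111010
popcount(186) = number of 1-bits in 10111010 = 5
A col c satisfies (186 AND c) == c iff every set bit of c is also set in 186; each of the 5 set bits of 186 can independently be on or off in c.
count = 2^5 = 32

Answer: 32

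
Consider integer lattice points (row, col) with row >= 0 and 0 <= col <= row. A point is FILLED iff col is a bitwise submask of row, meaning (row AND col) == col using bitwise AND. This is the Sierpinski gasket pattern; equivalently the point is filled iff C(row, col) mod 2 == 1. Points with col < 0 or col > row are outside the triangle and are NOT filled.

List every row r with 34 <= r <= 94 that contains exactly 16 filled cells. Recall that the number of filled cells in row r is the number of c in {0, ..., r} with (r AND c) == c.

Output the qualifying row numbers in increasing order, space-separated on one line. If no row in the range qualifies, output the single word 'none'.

Row r has 2^popcount(r) filled cells, so we need popcount(r) = log2(16) = 4.
Scan r = 34..94 and keep those with exactly 4 one-bits:
r=34=100010 popcount=2 -> skip
r=35=100011 popcount=3 -> skip
r=36=100100 popcount=2 -> skip
r=37=100101 popcount=3 -> skip
r=38=100110 popcount=3 -> skip
r=39=100111 popcount=4 -> KEEP
r=40=101000 popcount=2 -> skip
r=41=101001 popcount=3 -> skip
r=42=101010 popcount=3 -> skip
r=43=101011 popcount=4 -> KEEP
r=44=101100 popcount=3 -> skip
r=45=101101 popcount=4 -> KEEP
r=46=101110 popcount=4 -> KEEP
r=47=101111 popcount=5 -> skip
r=48=110000 popcount=2 -> skip
r=49=110001 popcount=3 -> skip
r=50=110010 popcount=3 -> skip
r=51=110011 popcount=4 -> KEEP
r=52=110100 popcount=3 -> skip
r=53=110101 popcount=4 -> KEEP
r=54=110110 popcount=4 -> KEEP
r=55=110111 popcount=5 -> skip
r=56=111000 popcount=3 -> skip
r=57=111001 popcount=4 -> KEEP
r=58=111010 popcount=4 -> KEEP
r=59=111011 popcount=5 -> skip
r=60=111100 popcount=4 -> KEEP
r=61=111101 popcount=5 -> skip
r=62=111110 popcount=5 -> skip
r=63=111111 popcount=6 -> skip
r=64=1000000 popcount=1 -> skip
r=65=1000001 popcount=2 -> skip
r=66=1000010 popcount=2 -> skip
r=67=1000011 popcount=3 -> skip
r=68=1000100 popcount=2 -> skip
r=69=1000101 popcount=3 -> skip
r=70=1000110 popcount=3 -> skip
r=71=1000111 popcount=4 -> KEEP
r=72=1001000 popcount=2 -> skip
r=73=1001001 popcount=3 -> skip
r=74=1001010 popcount=3 -> skip
r=75=1001011 popcount=4 -> KEEP
r=76=1001100 popcount=3 -> skip
r=77=1001101 popcount=4 -> KEEP
r=78=1001110 popcount=4 -> KEEP
r=79=1001111 popcount=5 -> skip
r=80=1010000 popcount=2 -> skip
r=81=1010001 popcount=3 -> skip
r=82=1010010 popcount=3 -> skip
r=83=1010011 popcount=4 -> KEEP
r=84=1010100 popcount=3 -> skip
r=85=1010101 popcount=4 -> KEEP
r=86=1010110 popcount=4 -> KEEP
r=87=1010111 popcount=5 -> skip
r=88=1011000 popcount=3 -> skip
r=89=1011001 popcount=4 -> KEEP
r=90=1011010 popcount=4 -> KEEP
r=91=1011011 popcount=5 -> skip
r=92=1011100 popcount=4 -> KEEP
r=93=1011101 popcount=5 -> skip
r=94=1011110 popcount=5 -> skip
Kept rows: 39 43 45 46 51 53 54 57 58 60 71 75 77 78 83 85 86 89 90 92

Answer: 39 43 45 46 51 53 54 57 58 60 71 75 77 78 83 85 86 89 90 92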